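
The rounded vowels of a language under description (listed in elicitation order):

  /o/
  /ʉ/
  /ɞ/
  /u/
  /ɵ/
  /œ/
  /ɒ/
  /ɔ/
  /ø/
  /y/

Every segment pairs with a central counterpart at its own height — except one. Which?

High: /y/ ~ /ʉ/ ~ /u/
High-mid: /ø/ ~ /ɵ/ ~ /o/
Low-mid: /œ/ ~ /ɞ/ ~ /ɔ/
Low: only /ɒ/ (back); no central partner.
So /ɒ/ is the unpaired segment.

/ɒ/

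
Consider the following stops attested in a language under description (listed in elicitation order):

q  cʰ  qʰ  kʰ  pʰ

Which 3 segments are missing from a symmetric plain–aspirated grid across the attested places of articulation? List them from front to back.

Plain: /q/ (uvular).
Aspirated: /pʰ/ (bilabial), /cʰ/ (palatal), /kʰ/ (velar), /qʰ/ (uvular).
Gaps, from front to back: bilabial lacks plain (/p/); palatal lacks plain (/c/); velar lacks plain (/k/).

/p/, /c/, /k/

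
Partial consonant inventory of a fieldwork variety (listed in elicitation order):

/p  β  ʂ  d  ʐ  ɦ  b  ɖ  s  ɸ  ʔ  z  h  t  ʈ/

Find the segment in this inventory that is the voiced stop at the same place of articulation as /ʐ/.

/ʐ/ is a voiced retroflex fricative.
The voiced stop at the same place is a voiced retroflex stop — in this inventory, /ɖ/.

/ɖ/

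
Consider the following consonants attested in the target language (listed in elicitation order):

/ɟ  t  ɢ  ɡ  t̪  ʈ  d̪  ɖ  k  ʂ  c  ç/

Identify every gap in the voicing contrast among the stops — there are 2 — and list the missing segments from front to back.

Voiceless: /t̪/ (dental), /t/ (alveolar), /ʈ/ (retroflex), /c/ (palatal), /k/ (velar).
Voiced: /d̪/ (dental), /ɖ/ (retroflex), /ɟ/ (palatal), /ɡ/ (velar), /ɢ/ (uvular).
Gaps, from front to back: alveolar lacks voiced (/d/); uvular lacks voiceless (/q/).

/d/, /q/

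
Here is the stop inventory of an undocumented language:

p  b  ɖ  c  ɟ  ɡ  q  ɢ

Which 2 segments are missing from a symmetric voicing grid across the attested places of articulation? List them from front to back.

bilabial: voiceless /p/, voiced /b/.
retroflex: voiceless —, voiced /ɖ/.
palatal: voiceless /c/, voiced /ɟ/.
velar: voiceless —, voiced /ɡ/.
uvular: voiceless /q/, voiced /ɢ/.
Gaps, from front to back: retroflex lacks voiceless (/ʈ/); velar lacks voiceless (/k/).

/ʈ/, /k/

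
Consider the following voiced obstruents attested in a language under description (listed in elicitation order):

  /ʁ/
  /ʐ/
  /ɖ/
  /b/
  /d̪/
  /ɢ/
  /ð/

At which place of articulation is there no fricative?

bilabial

Stop: /b/ (bilabial), /d̪/ (dental), /ɖ/ (retroflex), /ɢ/ (uvular).
Fricative: /ð/ (dental), /ʐ/ (retroflex), /ʁ/ (uvular).
Every place of articulation has a fricative member except bilabial, where /β/ would be expected.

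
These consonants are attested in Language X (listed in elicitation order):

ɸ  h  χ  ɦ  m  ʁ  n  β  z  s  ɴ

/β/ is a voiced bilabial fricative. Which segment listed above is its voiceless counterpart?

/ɸ/

The voiceless counterpart is a voiceless bilabial fricative — in this inventory, /ɸ/.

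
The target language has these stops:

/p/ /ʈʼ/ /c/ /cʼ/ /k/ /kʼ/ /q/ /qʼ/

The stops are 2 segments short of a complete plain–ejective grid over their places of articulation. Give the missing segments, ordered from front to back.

Plain: /p/ (bilabial), /c/ (palatal), /k/ (velar), /q/ (uvular).
Ejective: /ʈʼ/ (retroflex), /cʼ/ (palatal), /kʼ/ (velar), /qʼ/ (uvular).
Gaps, from front to back: bilabial lacks ejective (/pʼ/); retroflex lacks plain (/ʈ/).

/pʼ/, /ʈ/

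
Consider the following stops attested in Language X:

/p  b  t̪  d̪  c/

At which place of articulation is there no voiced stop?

palatal

place of articulation  voiceless  voiced  
bilabial          p         b       
dental            t̪        d̪      
palatal           c         —       
Every place of articulation has a voiced member except palatal, where /ɟ/ would be expected.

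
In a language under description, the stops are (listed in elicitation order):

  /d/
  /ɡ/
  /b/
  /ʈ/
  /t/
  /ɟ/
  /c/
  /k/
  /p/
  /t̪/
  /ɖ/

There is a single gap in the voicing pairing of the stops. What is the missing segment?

Voiceless: /p/ (bilabial), /t̪/ (dental), /t/ (alveolar), /ʈ/ (retroflex), /c/ (palatal), /k/ (velar).
Voiced: /b/ (bilabial), /d/ (alveolar), /ɖ/ (retroflex), /ɟ/ (palatal), /ɡ/ (velar).
The dental row has no voiced member, so the gap is the voiced dental stop /d̪/.

/d̪/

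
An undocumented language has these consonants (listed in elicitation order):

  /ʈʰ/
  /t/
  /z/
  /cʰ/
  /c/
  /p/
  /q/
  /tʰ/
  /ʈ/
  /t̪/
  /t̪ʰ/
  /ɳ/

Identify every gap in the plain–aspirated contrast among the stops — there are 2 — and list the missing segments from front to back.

Plain: /p/ (bilabial), /t̪/ (dental), /t/ (alveolar), /ʈ/ (retroflex), /c/ (palatal), /q/ (uvular).
Aspirated: /t̪ʰ/ (dental), /tʰ/ (alveolar), /ʈʰ/ (retroflex), /cʰ/ (palatal).
Gaps, from front to back: bilabial lacks aspirated (/pʰ/); uvular lacks aspirated (/qʰ/).

/pʰ/, /qʰ/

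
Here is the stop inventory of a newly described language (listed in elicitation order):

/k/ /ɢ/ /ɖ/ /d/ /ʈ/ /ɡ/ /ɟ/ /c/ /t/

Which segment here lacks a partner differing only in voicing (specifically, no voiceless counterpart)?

/ɢ/

Alveolar: /t/ ~ /d/
Retroflex: /ʈ/ ~ /ɖ/
Palatal: /c/ ~ /ɟ/
Velar: /k/ ~ /ɡ/
Uvular: only /ɢ/ (voiced); no voiceless partner.
So /ɢ/ is the unpaired segment.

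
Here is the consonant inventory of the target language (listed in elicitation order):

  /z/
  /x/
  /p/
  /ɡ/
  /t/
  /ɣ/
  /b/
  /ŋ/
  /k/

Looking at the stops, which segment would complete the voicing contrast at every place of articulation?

bilabial: voiceless /p/, voiced /b/.
alveolar: voiceless /t/, voiced —.
velar: voiceless /k/, voiced /ɡ/.
The alveolar row has no voiced member, so the gap is the voiced alveolar stop /d/.

/d/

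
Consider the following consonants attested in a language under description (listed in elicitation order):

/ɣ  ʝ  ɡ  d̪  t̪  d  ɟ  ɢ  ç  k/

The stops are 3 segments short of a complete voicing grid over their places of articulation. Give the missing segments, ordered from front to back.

/t/, /c/, /q/

dental: voiceless /t̪/, voiced /d̪/.
alveolar: voiceless —, voiced /d/.
palatal: voiceless —, voiced /ɟ/.
velar: voiceless /k/, voiced /ɡ/.
uvular: voiceless —, voiced /ɢ/.
Gaps, from front to back: alveolar lacks voiceless (/t/); palatal lacks voiceless (/c/); uvular lacks voiceless (/q/).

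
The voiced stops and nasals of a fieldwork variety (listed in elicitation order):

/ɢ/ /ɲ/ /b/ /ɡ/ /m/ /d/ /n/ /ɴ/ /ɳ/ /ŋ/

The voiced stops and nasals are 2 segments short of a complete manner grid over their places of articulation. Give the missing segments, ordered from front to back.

bilabial: oral stop /b/, nasal /m/.
alveolar: oral stop /d/, nasal /n/.
retroflex: oral stop —, nasal /ɳ/.
palatal: oral stop —, nasal /ɲ/.
velar: oral stop /ɡ/, nasal /ŋ/.
uvular: oral stop /ɢ/, nasal /ɴ/.
Gaps, from front to back: retroflex lacks oral stop (/ɖ/); palatal lacks oral stop (/ɟ/).

/ɖ/, /ɟ/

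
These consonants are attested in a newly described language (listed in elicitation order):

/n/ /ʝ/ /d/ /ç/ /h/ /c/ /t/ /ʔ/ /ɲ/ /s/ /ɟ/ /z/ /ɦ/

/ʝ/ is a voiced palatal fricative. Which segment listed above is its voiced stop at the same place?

/ɟ/

The voiced stop at the same place is a voiced palatal stop — in this inventory, /ɟ/.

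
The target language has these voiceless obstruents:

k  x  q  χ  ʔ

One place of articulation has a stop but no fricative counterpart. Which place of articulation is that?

glottal

velar: stop /k/, fricative /x/.
uvular: stop /q/, fricative /χ/.
glottal: stop /ʔ/, fricative —.
Every place of articulation has a fricative member except glottal, where /h/ would be expected.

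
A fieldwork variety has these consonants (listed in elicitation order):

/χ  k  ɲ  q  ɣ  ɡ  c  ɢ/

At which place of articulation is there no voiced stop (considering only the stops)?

palatal

Voiceless: /c/ (palatal), /k/ (velar), /q/ (uvular).
Voiced: /ɡ/ (velar), /ɢ/ (uvular).
Every place of articulation has a voiced member except palatal, where /ɟ/ would be expected.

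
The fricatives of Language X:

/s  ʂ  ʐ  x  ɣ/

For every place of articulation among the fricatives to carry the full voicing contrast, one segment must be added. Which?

/z/

place of articulation  voiceless  voiced  
alveolar          s         —       
retroflex         ʂ         ʐ       
velar             x         ɣ       
The alveolar row has no voiced member, so the gap is the voiced alveolar fricative /z/.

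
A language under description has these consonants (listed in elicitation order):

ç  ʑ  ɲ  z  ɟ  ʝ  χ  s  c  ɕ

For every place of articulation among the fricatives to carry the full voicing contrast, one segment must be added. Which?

/ʁ/

alveolar: voiceless /s/, voiced /z/.
alveolo-palatal: voiceless /ɕ/, voiced /ʑ/.
palatal: voiceless /ç/, voiced /ʝ/.
uvular: voiceless /χ/, voiced —.
The uvular row has no voiced member, so the gap is the voiced uvular fricative /ʁ/.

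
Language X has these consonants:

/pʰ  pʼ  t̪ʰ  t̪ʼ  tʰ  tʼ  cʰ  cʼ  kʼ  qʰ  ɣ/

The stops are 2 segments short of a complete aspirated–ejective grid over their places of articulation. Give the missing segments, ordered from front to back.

place of articulation  aspirated  ejective
bilabial          pʰ        pʼ      
dental            t̪ʰ       t̪ʼ     
alveolar          tʰ        tʼ      
palatal           cʰ        cʼ      
velar             —         kʼ      
uvular            qʰ        —       
Gaps, from front to back: velar lacks aspirated (/kʰ/); uvular lacks ejective (/qʼ/).

/kʰ/, /qʼ/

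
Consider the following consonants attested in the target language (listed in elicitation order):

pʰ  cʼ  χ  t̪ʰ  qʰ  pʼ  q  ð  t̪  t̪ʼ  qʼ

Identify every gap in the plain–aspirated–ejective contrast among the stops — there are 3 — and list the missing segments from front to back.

bilabial: plain —, aspirated /pʰ/, ejective /pʼ/.
dental: plain /t̪/, aspirated /t̪ʰ/, ejective /t̪ʼ/.
palatal: plain —, aspirated —, ejective /cʼ/.
uvular: plain /q/, aspirated /qʰ/, ejective /qʼ/.
Gaps, from front to back: bilabial lacks plain (/p/); palatal lacks plain (/c/); palatal lacks aspirated (/cʰ/).

/p/, /c/, /cʰ/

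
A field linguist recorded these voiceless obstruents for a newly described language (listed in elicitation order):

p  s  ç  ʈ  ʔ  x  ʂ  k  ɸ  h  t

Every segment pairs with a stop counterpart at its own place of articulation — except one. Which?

Bilabial: /p/ ~ /ɸ/
Alveolar: /t/ ~ /s/
Retroflex: /ʈ/ ~ /ʂ/
Velar: /k/ ~ /x/
Glottal: /ʔ/ ~ /h/
Palatal: only /ç/ (fricative); no stop partner.
So /ç/ is the unpaired segment.

/ç/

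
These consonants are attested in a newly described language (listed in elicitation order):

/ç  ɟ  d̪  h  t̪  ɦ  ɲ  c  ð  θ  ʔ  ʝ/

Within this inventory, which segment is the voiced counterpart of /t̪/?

/d̪/

/t̪/ is a voiceless dental stop.
The voiced counterpart is a voiced dental stop — in this inventory, /d̪/.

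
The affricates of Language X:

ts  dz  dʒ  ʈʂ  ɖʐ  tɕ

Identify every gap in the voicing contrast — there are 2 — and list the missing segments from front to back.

/tʃ/, /dʑ/

place of articulation  voiceless  voiced  
alveolar          ts        dz      
postalveolar      —         dʒ      
retroflex         ʈʂ        ɖʐ      
alveolo-palatal   tɕ        —       
Gaps, from front to back: postalveolar lacks voiceless (/tʃ/); alveolo-palatal lacks voiced (/dʑ/).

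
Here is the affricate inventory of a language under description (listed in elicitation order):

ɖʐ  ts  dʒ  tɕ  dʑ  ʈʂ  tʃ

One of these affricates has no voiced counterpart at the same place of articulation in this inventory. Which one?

Postalveolar: /tʃ/ ~ /dʒ/
Retroflex: /ʈʂ/ ~ /ɖʐ/
Alveolo-palatal: /tɕ/ ~ /dʑ/
Alveolar: only /ts/ (voiceless); no voiced partner.
So /ts/ is the unpaired segment.

/ts/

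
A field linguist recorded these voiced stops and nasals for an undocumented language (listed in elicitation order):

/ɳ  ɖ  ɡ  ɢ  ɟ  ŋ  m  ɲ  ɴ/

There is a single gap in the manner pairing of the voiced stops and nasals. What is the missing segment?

place of articulation  oral stop  nasal   
bilabial          —         m       
retroflex         ɖ         ɳ       
palatal           ɟ         ɲ       
velar             ɡ         ŋ       
uvular            ɢ         ɴ       
The bilabial row has no oral stop member, so the gap is the bilabial oral stop /b/.

/b/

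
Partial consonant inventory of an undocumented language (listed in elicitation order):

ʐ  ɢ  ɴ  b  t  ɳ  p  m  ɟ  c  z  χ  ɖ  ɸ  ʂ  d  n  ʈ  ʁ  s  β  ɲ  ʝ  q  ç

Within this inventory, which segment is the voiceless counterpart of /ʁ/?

/χ/

/ʁ/ is a voiced uvular fricative.
The voiceless counterpart is a voiceless uvular fricative — in this inventory, /χ/.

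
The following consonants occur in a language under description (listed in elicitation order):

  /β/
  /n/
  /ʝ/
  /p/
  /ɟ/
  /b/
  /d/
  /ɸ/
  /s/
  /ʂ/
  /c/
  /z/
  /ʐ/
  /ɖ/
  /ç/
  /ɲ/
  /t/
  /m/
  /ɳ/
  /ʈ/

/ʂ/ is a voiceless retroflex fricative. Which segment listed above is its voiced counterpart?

/ʐ/

The voiced counterpart is a voiced retroflex fricative — in this inventory, /ʐ/.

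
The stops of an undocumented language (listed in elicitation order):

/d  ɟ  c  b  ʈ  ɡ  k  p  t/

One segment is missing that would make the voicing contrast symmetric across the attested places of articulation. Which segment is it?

Voiceless: /p/ (bilabial), /t/ (alveolar), /ʈ/ (retroflex), /c/ (palatal), /k/ (velar).
Voiced: /b/ (bilabial), /d/ (alveolar), /ɟ/ (palatal), /ɡ/ (velar).
The retroflex row has no voiced member, so the gap is the voiced retroflex stop /ɖ/.

/ɖ/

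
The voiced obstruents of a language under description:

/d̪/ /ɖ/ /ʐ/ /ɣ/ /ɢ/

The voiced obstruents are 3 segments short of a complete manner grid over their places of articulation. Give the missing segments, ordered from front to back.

dental: stop /d̪/, fricative —.
retroflex: stop /ɖ/, fricative /ʐ/.
velar: stop —, fricative /ɣ/.
uvular: stop /ɢ/, fricative —.
Gaps, from front to back: dental lacks fricative (/ð/); velar lacks stop (/ɡ/); uvular lacks fricative (/ʁ/).

/ð/, /ɡ/, /ʁ/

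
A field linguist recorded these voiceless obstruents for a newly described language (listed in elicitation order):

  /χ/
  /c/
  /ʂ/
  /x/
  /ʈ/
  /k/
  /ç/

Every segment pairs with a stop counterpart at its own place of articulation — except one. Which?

/χ/

Retroflex: /ʈ/ ~ /ʂ/
Palatal: /c/ ~ /ç/
Velar: /k/ ~ /x/
Uvular: only /χ/ (fricative); no stop partner.
So /χ/ is the unpaired segment.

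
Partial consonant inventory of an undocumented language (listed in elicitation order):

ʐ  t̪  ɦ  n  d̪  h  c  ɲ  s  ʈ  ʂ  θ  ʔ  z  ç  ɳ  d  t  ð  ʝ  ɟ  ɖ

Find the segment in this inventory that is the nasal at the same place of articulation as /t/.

/n/

/t/ is a voiceless alveolar stop.
The nasal at the same place is an alveolar nasal — in this inventory, /n/.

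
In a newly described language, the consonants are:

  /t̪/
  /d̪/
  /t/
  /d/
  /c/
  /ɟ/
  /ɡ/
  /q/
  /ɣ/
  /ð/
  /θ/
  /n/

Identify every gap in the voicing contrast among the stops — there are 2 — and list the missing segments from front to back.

/k/, /ɢ/

dental: voiceless /t̪/, voiced /d̪/.
alveolar: voiceless /t/, voiced /d/.
palatal: voiceless /c/, voiced /ɟ/.
velar: voiceless —, voiced /ɡ/.
uvular: voiceless /q/, voiced —.
Gaps, from front to back: velar lacks voiceless (/k/); uvular lacks voiced (/ɢ/).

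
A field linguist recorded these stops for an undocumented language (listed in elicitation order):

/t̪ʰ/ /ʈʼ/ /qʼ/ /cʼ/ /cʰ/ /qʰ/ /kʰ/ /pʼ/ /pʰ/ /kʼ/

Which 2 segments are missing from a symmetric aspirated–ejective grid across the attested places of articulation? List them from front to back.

bilabial: aspirated /pʰ/, ejective /pʼ/.
dental: aspirated /t̪ʰ/, ejective —.
retroflex: aspirated —, ejective /ʈʼ/.
palatal: aspirated /cʰ/, ejective /cʼ/.
velar: aspirated /kʰ/, ejective /kʼ/.
uvular: aspirated /qʰ/, ejective /qʼ/.
Gaps, from front to back: dental lacks ejective (/t̪ʼ/); retroflex lacks aspirated (/ʈʰ/).

/t̪ʼ/, /ʈʰ/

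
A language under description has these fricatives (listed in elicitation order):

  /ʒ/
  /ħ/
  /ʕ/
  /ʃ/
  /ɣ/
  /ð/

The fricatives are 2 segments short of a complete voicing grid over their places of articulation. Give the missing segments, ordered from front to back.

/θ/, /x/

place of articulation  voiceless  voiced  
dental            —         ð       
postalveolar      ʃ         ʒ       
velar             —         ɣ       
pharyngeal        ħ         ʕ       
Gaps, from front to back: dental lacks voiceless (/θ/); velar lacks voiceless (/x/).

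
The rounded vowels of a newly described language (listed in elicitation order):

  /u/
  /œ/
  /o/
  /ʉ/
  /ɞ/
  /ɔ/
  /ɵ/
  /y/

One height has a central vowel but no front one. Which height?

high: front /y/, central /ʉ/, back /u/.
high-mid: front —, central /ɵ/, back /o/.
low-mid: front /œ/, central /ɞ/, back /ɔ/.
Every height has a front member except high-mid, where /ø/ would be expected.

high-mid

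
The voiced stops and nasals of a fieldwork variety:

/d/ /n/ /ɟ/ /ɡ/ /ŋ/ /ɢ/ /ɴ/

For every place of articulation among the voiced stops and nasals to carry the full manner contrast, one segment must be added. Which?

/ɲ/

place of articulation  oral stop  nasal   
alveolar          d         n       
palatal           ɟ         —       
velar             ɡ         ŋ       
uvular            ɢ         ɴ       
The palatal row has no nasal member, so the gap is the palatal nasal /ɲ/.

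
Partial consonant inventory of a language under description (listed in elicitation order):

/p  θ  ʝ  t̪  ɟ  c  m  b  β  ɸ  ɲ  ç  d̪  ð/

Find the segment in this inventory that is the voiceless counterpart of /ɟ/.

/c/

/ɟ/ is a voiced palatal stop.
The voiceless counterpart is a voiceless palatal stop — in this inventory, /c/.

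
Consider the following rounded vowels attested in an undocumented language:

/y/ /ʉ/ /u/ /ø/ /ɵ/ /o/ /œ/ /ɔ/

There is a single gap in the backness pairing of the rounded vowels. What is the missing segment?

/ɞ/

height            front     central   back    
high              y         ʉ         u       
high-mid          ø         ɵ         o       
low-mid           œ         —         ɔ       
The low-mid row has no central member, so the gap is the low-mid central rounded vowel /ɞ/.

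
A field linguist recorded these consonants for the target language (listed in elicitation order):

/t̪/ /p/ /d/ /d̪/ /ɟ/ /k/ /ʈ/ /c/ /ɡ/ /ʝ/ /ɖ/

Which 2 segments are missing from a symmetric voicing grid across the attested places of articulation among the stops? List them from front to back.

place of articulation  voiceless  voiced  
bilabial          p         —       
dental            t̪        d̪      
alveolar          —         d       
retroflex         ʈ         ɖ       
palatal           c         ɟ       
velar             k         ɡ       
Gaps, from front to back: bilabial lacks voiced (/b/); alveolar lacks voiceless (/t/).

/b/, /t/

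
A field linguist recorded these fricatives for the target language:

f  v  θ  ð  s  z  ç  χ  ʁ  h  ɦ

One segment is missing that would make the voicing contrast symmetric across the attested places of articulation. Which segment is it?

labiodental: voiceless /f/, voiced /v/.
dental: voiceless /θ/, voiced /ð/.
alveolar: voiceless /s/, voiced /z/.
palatal: voiceless /ç/, voiced —.
uvular: voiceless /χ/, voiced /ʁ/.
glottal: voiceless /h/, voiced /ɦ/.
The palatal row has no voiced member, so the gap is the voiced palatal fricative /ʝ/.

/ʝ/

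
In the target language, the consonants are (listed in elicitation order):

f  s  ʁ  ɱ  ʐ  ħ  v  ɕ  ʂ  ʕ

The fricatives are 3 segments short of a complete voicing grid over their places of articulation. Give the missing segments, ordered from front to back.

labiodental: voiceless /f/, voiced /v/.
alveolar: voiceless /s/, voiced —.
retroflex: voiceless /ʂ/, voiced /ʐ/.
alveolo-palatal: voiceless /ɕ/, voiced —.
uvular: voiceless —, voiced /ʁ/.
pharyngeal: voiceless /ħ/, voiced /ʕ/.
Gaps, from front to back: alveolar lacks voiced (/z/); alveolo-palatal lacks voiced (/ʑ/); uvular lacks voiceless (/χ/).

/z/, /ʑ/, /χ/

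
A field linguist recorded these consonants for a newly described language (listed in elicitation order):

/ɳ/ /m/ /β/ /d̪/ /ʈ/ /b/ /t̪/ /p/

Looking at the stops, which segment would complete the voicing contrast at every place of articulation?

Voiceless: /p/ (bilabial), /t̪/ (dental), /ʈ/ (retroflex).
Voiced: /b/ (bilabial), /d̪/ (dental).
The retroflex row has no voiced member, so the gap is the voiced retroflex stop /ɖ/.

/ɖ/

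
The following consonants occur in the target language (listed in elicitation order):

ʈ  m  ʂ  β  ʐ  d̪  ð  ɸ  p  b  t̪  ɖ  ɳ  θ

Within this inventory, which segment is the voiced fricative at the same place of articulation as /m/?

/β/

/m/ is a bilabial nasal.
The voiced fricative at the same place is a voiced bilabial fricative — in this inventory, /β/.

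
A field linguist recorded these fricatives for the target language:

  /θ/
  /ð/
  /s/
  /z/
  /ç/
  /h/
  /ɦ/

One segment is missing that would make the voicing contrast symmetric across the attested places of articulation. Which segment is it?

Voiceless: /θ/ (dental), /s/ (alveolar), /ç/ (palatal), /h/ (glottal).
Voiced: /ð/ (dental), /z/ (alveolar), /ɦ/ (glottal).
The palatal row has no voiced member, so the gap is the voiced palatal fricative /ʝ/.

/ʝ/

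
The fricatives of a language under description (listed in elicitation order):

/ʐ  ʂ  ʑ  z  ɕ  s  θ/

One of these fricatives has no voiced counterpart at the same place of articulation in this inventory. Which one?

/θ/

Alveolar: /s/ ~ /z/
Retroflex: /ʂ/ ~ /ʐ/
Alveolo-palatal: /ɕ/ ~ /ʑ/
Dental: only /θ/ (voiceless); no voiced partner.
So /θ/ is the unpaired segment.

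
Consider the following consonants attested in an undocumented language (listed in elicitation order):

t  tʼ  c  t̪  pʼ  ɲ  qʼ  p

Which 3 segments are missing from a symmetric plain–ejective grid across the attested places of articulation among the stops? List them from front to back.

place of articulation  plain     ejective
bilabial          p         pʼ      
dental            t̪        —       
alveolar          t         tʼ      
palatal           c         —       
uvular            —         qʼ      
Gaps, from front to back: dental lacks ejective (/t̪ʼ/); palatal lacks ejective (/cʼ/); uvular lacks plain (/q/).

/t̪ʼ/, /cʼ/, /q/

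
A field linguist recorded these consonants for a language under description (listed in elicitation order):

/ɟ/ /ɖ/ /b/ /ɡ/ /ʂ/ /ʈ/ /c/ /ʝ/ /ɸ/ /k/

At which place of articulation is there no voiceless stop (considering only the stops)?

Voiceless: /ʈ/ (retroflex), /c/ (palatal), /k/ (velar).
Voiced: /b/ (bilabial), /ɖ/ (retroflex), /ɟ/ (palatal), /ɡ/ (velar).
Every place of articulation has a voiceless member except bilabial, where /p/ would be expected.

bilabial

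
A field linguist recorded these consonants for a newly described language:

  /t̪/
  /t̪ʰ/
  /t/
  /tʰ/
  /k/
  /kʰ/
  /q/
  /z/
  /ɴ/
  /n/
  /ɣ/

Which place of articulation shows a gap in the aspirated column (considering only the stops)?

uvular

Plain: /t̪/ (dental), /t/ (alveolar), /k/ (velar), /q/ (uvular).
Aspirated: /t̪ʰ/ (dental), /tʰ/ (alveolar), /kʰ/ (velar).
Every place of articulation has an aspirated member except uvular, where /qʰ/ would be expected.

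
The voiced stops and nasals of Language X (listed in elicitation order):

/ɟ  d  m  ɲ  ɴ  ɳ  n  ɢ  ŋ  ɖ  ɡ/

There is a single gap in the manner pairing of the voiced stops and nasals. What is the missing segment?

bilabial: oral stop —, nasal /m/.
alveolar: oral stop /d/, nasal /n/.
retroflex: oral stop /ɖ/, nasal /ɳ/.
palatal: oral stop /ɟ/, nasal /ɲ/.
velar: oral stop /ɡ/, nasal /ŋ/.
uvular: oral stop /ɢ/, nasal /ɴ/.
The bilabial row has no oral stop member, so the gap is the bilabial oral stop /b/.

/b/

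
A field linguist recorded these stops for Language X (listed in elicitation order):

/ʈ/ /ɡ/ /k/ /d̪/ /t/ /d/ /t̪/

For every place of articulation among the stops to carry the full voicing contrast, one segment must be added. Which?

/ɖ/

dental: voiceless /t̪/, voiced /d̪/.
alveolar: voiceless /t/, voiced /d/.
retroflex: voiceless /ʈ/, voiced —.
velar: voiceless /k/, voiced /ɡ/.
The retroflex row has no voiced member, so the gap is the voiced retroflex stop /ɖ/.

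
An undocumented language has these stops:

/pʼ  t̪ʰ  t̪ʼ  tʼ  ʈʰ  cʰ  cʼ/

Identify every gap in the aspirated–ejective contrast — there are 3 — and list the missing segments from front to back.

Aspirated: /t̪ʰ/ (dental), /ʈʰ/ (retroflex), /cʰ/ (palatal).
Ejective: /pʼ/ (bilabial), /t̪ʼ/ (dental), /tʼ/ (alveolar), /cʼ/ (palatal).
Gaps, from front to back: bilabial lacks aspirated (/pʰ/); alveolar lacks aspirated (/tʰ/); retroflex lacks ejective (/ʈʼ/).

/pʰ/, /tʰ/, /ʈʼ/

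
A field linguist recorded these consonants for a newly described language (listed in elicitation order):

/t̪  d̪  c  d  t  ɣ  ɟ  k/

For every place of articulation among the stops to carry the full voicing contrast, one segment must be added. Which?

Voiceless: /t̪/ (dental), /t/ (alveolar), /c/ (palatal), /k/ (velar).
Voiced: /d̪/ (dental), /d/ (alveolar), /ɟ/ (palatal).
The velar row has no voiced member, so the gap is the voiced velar stop /ɡ/.

/ɡ/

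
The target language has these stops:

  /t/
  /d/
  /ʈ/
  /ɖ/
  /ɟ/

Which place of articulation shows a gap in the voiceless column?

place of articulation  voiceless  voiced  
alveolar          t         d       
retroflex         ʈ         ɖ       
palatal           —         ɟ       
Every place of articulation has a voiceless member except palatal, where /c/ would be expected.

palatal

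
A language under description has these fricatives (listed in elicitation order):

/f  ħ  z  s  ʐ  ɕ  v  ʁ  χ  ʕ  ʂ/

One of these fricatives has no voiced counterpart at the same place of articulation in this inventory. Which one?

/ɕ/

Labiodental: /f/ ~ /v/
Alveolar: /s/ ~ /z/
Retroflex: /ʂ/ ~ /ʐ/
Uvular: /χ/ ~ /ʁ/
Pharyngeal: /ħ/ ~ /ʕ/
Alveolo-palatal: only /ɕ/ (voiceless); no voiced partner.
So /ɕ/ is the unpaired segment.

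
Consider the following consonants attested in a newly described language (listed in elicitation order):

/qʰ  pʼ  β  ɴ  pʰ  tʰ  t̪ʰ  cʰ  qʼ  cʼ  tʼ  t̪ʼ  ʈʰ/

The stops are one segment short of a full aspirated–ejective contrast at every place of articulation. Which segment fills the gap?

place of articulation  aspirated  ejective
bilabial          pʰ        pʼ      
dental            t̪ʰ       t̪ʼ     
alveolar          tʰ        tʼ      
retroflex         ʈʰ        —       
palatal           cʰ        cʼ      
uvular            qʰ        qʼ      
The retroflex row has no ejective member, so the gap is the ejective retroflex stop /ʈʼ/.

/ʈʼ/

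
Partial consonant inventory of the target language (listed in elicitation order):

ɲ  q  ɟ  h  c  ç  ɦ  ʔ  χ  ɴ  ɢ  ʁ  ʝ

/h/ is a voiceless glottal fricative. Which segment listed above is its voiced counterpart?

/ɦ/

The voiced counterpart is a voiced glottal fricative — in this inventory, /ɦ/.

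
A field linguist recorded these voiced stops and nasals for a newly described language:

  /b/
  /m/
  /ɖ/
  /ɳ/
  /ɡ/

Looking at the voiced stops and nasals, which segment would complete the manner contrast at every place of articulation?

/ŋ/

place of articulation  oral stop  nasal   
bilabial          b         m       
retroflex         ɖ         ɳ       
velar             ɡ         —       
The velar row has no nasal member, so the gap is the velar nasal /ŋ/.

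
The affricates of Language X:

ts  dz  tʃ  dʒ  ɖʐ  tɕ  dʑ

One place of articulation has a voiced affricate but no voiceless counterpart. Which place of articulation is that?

retroflex

place of articulation  voiceless  voiced  
alveolar          ts        dz      
postalveolar      tʃ        dʒ      
retroflex         —         ɖʐ      
alveolo-palatal   tɕ        dʑ      
Every place of articulation has a voiceless member except retroflex, where /ʈʂ/ would be expected.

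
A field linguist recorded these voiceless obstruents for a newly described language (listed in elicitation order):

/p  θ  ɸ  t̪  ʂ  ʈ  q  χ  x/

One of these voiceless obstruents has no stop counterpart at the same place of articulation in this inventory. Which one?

/x/

Bilabial: /p/ ~ /ɸ/
Dental: /t̪/ ~ /θ/
Retroflex: /ʈ/ ~ /ʂ/
Uvular: /q/ ~ /χ/
Velar: only /x/ (fricative); no stop partner.
So /x/ is the unpaired segment.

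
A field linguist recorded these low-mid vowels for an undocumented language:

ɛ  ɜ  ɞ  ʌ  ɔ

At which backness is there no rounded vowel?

front

backness          unrounded  rounded 
front             ɛ         —       
central           ɜ         ɞ       
back              ʌ         ɔ       
Every backness has a rounded member except front, where /œ/ would be expected.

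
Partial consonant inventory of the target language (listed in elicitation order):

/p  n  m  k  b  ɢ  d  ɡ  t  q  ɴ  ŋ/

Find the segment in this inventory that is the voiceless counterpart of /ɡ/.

/k/

/ɡ/ is a voiced velar stop.
The voiceless counterpart is a voiceless velar stop — in this inventory, /k/.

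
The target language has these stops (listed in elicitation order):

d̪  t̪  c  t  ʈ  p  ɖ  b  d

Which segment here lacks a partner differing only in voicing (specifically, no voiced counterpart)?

Bilabial: /p/ ~ /b/
Dental: /t̪/ ~ /d̪/
Alveolar: /t/ ~ /d/
Retroflex: /ʈ/ ~ /ɖ/
Palatal: only /c/ (voiceless); no voiced partner.
So /c/ is the unpaired segment.

/c/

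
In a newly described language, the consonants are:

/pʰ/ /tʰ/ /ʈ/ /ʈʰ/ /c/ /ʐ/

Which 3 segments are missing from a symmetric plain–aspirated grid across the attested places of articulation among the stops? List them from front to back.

Plain: /ʈ/ (retroflex), /c/ (palatal).
Aspirated: /pʰ/ (bilabial), /tʰ/ (alveolar), /ʈʰ/ (retroflex).
Gaps, from front to back: bilabial lacks plain (/p/); alveolar lacks plain (/t/); palatal lacks aspirated (/cʰ/).

/p/, /t/, /cʰ/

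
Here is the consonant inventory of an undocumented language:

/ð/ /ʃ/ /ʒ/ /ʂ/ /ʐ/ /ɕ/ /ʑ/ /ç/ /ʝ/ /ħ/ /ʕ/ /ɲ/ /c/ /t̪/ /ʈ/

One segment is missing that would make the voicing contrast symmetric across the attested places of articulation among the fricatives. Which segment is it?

dental: voiceless —, voiced /ð/.
postalveolar: voiceless /ʃ/, voiced /ʒ/.
retroflex: voiceless /ʂ/, voiced /ʐ/.
alveolo-palatal: voiceless /ɕ/, voiced /ʑ/.
palatal: voiceless /ç/, voiced /ʝ/.
pharyngeal: voiceless /ħ/, voiced /ʕ/.
The dental row has no voiceless member, so the gap is the voiceless dental fricative /θ/.

/θ/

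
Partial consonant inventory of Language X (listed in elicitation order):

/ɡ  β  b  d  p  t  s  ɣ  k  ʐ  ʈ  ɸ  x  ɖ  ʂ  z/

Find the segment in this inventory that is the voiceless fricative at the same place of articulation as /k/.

/k/ is a voiceless velar stop.
The voiceless fricative at the same place is a voiceless velar fricative — in this inventory, /x/.

/x/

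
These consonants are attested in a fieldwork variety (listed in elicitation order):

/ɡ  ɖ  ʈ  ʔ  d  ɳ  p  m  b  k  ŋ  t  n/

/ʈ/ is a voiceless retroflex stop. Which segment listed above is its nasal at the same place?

The nasal at the same place is a retroflex nasal — in this inventory, /ɳ/.

/ɳ/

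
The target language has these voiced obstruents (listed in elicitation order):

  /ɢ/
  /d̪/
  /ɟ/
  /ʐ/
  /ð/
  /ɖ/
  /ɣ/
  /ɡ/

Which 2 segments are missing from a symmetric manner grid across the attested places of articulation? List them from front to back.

dental: stop /d̪/, fricative /ð/.
retroflex: stop /ɖ/, fricative /ʐ/.
palatal: stop /ɟ/, fricative —.
velar: stop /ɡ/, fricative /ɣ/.
uvular: stop /ɢ/, fricative —.
Gaps, from front to back: palatal lacks fricative (/ʝ/); uvular lacks fricative (/ʁ/).

/ʝ/, /ʁ/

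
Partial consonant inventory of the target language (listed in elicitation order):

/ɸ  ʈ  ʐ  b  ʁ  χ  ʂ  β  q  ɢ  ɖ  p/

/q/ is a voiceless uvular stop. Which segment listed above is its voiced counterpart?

The voiced counterpart is a voiced uvular stop — in this inventory, /ɢ/.

/ɢ/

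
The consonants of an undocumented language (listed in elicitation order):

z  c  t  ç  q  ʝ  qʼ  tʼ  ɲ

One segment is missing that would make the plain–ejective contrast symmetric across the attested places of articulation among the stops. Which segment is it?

Plain: /t/ (alveolar), /c/ (palatal), /q/ (uvular).
Ejective: /tʼ/ (alveolar), /qʼ/ (uvular).
The palatal row has no ejective member, so the gap is the ejective palatal stop /cʼ/.

/cʼ/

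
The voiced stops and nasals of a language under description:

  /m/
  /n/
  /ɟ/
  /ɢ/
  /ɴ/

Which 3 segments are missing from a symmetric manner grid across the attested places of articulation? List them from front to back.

Oral stop: /ɟ/ (palatal), /ɢ/ (uvular).
Nasal: /m/ (bilabial), /n/ (alveolar), /ɴ/ (uvular).
Gaps, from front to back: bilabial lacks oral stop (/b/); alveolar lacks oral stop (/d/); palatal lacks nasal (/ɲ/).

/b/, /d/, /ɲ/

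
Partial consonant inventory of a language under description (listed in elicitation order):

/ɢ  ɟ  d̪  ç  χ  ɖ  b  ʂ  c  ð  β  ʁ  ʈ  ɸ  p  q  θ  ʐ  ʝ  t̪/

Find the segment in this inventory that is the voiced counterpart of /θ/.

/θ/ is a voiceless dental fricative.
The voiced counterpart is a voiced dental fricative — in this inventory, /ð/.

/ð/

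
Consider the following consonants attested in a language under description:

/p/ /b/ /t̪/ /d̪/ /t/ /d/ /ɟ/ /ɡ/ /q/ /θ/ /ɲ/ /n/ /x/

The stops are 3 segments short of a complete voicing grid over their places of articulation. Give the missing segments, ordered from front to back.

/c/, /k/, /ɢ/

place of articulation  voiceless  voiced  
bilabial          p         b       
dental            t̪        d̪      
alveolar          t         d       
palatal           —         ɟ       
velar             —         ɡ       
uvular            q         —       
Gaps, from front to back: palatal lacks voiceless (/c/); velar lacks voiceless (/k/); uvular lacks voiced (/ɢ/).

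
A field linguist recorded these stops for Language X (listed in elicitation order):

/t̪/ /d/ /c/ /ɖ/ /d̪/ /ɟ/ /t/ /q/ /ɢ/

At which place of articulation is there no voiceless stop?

place of articulation  voiceless  voiced  
dental            t̪        d̪      
alveolar          t         d       
retroflex         —         ɖ       
palatal           c         ɟ       
uvular            q         ɢ       
Every place of articulation has a voiceless member except retroflex, where /ʈ/ would be expected.

retroflex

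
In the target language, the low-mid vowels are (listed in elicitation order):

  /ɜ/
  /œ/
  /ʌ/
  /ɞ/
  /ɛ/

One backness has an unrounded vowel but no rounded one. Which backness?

front: unrounded /ɛ/, rounded /œ/.
central: unrounded /ɜ/, rounded /ɞ/.
back: unrounded /ʌ/, rounded —.
Every backness has a rounded member except back, where /ɔ/ would be expected.

back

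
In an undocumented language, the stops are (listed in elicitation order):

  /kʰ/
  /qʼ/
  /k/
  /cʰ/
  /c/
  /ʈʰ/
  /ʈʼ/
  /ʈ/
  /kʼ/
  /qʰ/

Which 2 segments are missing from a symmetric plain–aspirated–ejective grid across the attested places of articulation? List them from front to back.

/cʼ/, /q/

retroflex: plain /ʈ/, aspirated /ʈʰ/, ejective /ʈʼ/.
palatal: plain /c/, aspirated /cʰ/, ejective —.
velar: plain /k/, aspirated /kʰ/, ejective /kʼ/.
uvular: plain —, aspirated /qʰ/, ejective /qʼ/.
Gaps, from front to back: palatal lacks ejective (/cʼ/); uvular lacks plain (/q/).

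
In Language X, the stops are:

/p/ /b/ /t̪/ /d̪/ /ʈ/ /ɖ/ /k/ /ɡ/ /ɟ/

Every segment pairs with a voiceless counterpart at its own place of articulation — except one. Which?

/ɟ/

Bilabial: /p/ ~ /b/
Dental: /t̪/ ~ /d̪/
Retroflex: /ʈ/ ~ /ɖ/
Velar: /k/ ~ /ɡ/
Palatal: only /ɟ/ (voiced); no voiceless partner.
So /ɟ/ is the unpaired segment.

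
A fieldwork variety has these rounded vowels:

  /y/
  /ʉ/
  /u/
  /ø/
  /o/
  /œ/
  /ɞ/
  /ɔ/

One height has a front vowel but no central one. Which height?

height            front     central   back    
high              y         ʉ         u       
high-mid          ø         —         o       
low-mid           œ         ɞ         ɔ       
Every height has a central member except high-mid, where /ɵ/ would be expected.

high-mid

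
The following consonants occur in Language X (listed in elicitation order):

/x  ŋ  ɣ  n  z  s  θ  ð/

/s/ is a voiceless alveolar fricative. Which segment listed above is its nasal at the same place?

/n/

The nasal at the same place is an alveolar nasal — in this inventory, /n/.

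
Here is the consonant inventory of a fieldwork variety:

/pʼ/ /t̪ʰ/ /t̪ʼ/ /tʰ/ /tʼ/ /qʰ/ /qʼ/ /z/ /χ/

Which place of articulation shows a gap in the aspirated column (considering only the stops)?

bilabial

bilabial: aspirated —, ejective /pʼ/.
dental: aspirated /t̪ʰ/, ejective /t̪ʼ/.
alveolar: aspirated /tʰ/, ejective /tʼ/.
uvular: aspirated /qʰ/, ejective /qʼ/.
Every place of articulation has an aspirated member except bilabial, where /pʰ/ would be expected.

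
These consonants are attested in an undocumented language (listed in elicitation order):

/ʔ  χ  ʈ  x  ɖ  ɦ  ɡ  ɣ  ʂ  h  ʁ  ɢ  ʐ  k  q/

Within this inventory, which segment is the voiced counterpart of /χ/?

/ʁ/

/χ/ is a voiceless uvular fricative.
The voiced counterpart is a voiced uvular fricative — in this inventory, /ʁ/.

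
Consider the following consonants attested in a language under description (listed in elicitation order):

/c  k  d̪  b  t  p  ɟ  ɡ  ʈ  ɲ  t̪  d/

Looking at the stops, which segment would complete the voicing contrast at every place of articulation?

place of articulation  voiceless  voiced  
bilabial          p         b       
dental            t̪        d̪      
alveolar          t         d       
retroflex         ʈ         —       
palatal           c         ɟ       
velar             k         ɡ       
The retroflex row has no voiced member, so the gap is the voiced retroflex stop /ɖ/.

/ɖ/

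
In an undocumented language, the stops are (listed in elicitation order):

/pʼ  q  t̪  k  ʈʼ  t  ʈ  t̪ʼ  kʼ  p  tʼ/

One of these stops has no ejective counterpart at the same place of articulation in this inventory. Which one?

Bilabial: /p/ ~ /pʼ/
Dental: /t̪/ ~ /t̪ʼ/
Alveolar: /t/ ~ /tʼ/
Retroflex: /ʈ/ ~ /ʈʼ/
Velar: /k/ ~ /kʼ/
Uvular: only /q/ (plain); no ejective partner.
So /q/ is the unpaired segment.

/q/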